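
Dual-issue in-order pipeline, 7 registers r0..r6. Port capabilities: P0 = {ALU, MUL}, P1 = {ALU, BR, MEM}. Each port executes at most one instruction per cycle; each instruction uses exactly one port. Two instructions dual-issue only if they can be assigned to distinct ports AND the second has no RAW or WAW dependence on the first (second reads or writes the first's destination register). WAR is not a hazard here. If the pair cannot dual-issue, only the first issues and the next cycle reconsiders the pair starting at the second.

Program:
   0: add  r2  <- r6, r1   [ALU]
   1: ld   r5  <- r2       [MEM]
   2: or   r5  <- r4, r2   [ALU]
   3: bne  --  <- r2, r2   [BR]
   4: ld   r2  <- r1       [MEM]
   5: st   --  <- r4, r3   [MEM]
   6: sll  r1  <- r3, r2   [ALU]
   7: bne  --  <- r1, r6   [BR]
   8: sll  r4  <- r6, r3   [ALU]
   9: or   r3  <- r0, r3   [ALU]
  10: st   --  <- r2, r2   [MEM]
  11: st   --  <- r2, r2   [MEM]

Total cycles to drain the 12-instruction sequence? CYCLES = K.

[0] i0  add  -- RAW r2
[1] i1  ld  -- WAW r5
[2] i2+i3  or;bne  -- pair
[3] i4  ld  -- no-port MEM/MEM
[4] i5+i6  st;sll  -- pair
[5] i7+i8  bne;sll  -- pair
[6] i9+i10  or;st  -- pair
[7] i11  st  -- tail

CYCLES = 8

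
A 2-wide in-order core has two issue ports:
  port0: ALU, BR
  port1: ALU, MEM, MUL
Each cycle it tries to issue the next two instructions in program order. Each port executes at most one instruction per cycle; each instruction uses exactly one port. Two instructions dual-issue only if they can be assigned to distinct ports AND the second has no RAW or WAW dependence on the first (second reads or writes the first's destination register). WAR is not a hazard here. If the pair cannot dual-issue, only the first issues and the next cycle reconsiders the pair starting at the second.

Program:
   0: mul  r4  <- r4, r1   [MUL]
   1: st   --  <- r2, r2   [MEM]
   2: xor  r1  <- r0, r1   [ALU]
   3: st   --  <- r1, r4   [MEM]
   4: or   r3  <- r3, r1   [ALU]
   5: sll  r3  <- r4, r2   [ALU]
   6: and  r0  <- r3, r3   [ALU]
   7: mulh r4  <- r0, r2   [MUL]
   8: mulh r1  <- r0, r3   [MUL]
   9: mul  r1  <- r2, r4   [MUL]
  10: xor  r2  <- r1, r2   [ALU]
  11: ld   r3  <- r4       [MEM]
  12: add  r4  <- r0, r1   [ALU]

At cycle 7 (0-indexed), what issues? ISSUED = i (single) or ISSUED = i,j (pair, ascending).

ISSUED = 9

#0 head=0: mul i0 no-port MUL/MEM
#1 head=1: st+xor i1,i2 pair
#2 head=3: st+or i3,i4 pair
#3 head=5: sll i5 RAW r3
#4 head=6: and i6 RAW r0
#5 head=7: mulh i7 no-port MUL/MUL
#6 head=8: mulh i8 no-port MUL/MUL
#7 head=9: mul i9 RAW r1
#8 head=10: xor+ld i10,i11 pair
#9 head=12: add i12 tail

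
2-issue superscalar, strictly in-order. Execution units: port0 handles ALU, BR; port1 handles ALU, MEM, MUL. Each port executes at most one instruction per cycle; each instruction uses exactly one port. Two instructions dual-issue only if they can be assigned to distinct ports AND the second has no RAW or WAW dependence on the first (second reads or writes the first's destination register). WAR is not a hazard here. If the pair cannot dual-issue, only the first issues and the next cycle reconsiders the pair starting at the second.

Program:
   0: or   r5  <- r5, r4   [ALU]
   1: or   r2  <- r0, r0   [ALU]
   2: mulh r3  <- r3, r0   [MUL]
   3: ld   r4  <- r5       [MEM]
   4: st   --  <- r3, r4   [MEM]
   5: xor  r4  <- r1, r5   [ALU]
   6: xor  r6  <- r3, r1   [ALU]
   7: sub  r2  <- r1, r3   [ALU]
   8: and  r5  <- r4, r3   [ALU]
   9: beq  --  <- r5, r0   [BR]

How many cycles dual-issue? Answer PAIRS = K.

PAIRS = 3

0. or.ALU;or.ALU @i0&i1  | pair
1. mulh.MUL @i2  | no-port MUL/MEM
2. ld.MEM @i3  | no-port MEM/MEM
3. st.MEM;xor.ALU @i4&i5  | pair
4. xor.ALU;sub.ALU @i6&i7  | pair
5. and.ALU @i8  | RAW r5
6. beq.BR @i9  | tail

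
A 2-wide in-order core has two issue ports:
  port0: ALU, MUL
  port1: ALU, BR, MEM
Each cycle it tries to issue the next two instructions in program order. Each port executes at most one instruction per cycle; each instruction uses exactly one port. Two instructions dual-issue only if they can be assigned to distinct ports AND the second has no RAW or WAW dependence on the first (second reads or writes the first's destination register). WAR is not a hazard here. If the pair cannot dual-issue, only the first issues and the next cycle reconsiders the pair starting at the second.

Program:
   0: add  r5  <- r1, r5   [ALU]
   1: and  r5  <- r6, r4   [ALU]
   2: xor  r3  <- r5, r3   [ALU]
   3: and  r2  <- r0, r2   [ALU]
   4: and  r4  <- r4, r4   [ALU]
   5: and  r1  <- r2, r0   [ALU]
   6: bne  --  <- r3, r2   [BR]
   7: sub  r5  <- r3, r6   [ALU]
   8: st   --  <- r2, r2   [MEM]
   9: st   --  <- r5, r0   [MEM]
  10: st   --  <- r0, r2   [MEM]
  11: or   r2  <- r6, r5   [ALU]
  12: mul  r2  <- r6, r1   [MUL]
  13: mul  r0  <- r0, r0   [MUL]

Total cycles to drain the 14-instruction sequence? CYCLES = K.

CYCLES = 10

t=0 i0:add.ALU ; WAW r5
t=1 i1:and.ALU ; RAW r5
t=2 i2/i3:xor.ALU;and.ALU ; 2-wide
t=3 i4/i5:and.ALU;and.ALU ; 2-wide
t=4 i6/i7:bne.BR;sub.ALU ; 2-wide
t=5 i8:st.MEM ; no-port MEM/MEM
t=6 i9:st.MEM ; no-port MEM/MEM
t=7 i10/i11:st.MEM;or.ALU ; 2-wide
t=8 i12:mul.MUL ; no-port MUL/MUL
t=9 i13:mul.MUL ; tail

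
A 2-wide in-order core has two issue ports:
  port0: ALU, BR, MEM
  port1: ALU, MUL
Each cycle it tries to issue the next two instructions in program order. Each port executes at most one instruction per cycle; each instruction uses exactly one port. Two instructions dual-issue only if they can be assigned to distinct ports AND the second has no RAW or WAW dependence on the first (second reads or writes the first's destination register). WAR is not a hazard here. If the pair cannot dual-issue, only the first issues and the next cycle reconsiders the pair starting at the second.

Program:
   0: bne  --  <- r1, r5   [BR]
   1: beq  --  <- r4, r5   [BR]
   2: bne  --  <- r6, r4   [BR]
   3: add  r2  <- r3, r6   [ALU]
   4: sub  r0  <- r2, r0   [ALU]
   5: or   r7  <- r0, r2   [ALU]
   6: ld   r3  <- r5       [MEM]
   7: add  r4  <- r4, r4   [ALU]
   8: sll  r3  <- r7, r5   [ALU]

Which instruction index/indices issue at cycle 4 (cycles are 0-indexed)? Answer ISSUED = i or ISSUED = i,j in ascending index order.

ISSUED = 5,6

0. bne @i0  | no-port BR/BR
1. beq @i1  | no-port BR/BR
2. bne;add @i2,i3  | dual
3. sub @i4  | RAW r0
4. or;ld @i5,i6  | dual
5. add;sll @i7,i8  | dual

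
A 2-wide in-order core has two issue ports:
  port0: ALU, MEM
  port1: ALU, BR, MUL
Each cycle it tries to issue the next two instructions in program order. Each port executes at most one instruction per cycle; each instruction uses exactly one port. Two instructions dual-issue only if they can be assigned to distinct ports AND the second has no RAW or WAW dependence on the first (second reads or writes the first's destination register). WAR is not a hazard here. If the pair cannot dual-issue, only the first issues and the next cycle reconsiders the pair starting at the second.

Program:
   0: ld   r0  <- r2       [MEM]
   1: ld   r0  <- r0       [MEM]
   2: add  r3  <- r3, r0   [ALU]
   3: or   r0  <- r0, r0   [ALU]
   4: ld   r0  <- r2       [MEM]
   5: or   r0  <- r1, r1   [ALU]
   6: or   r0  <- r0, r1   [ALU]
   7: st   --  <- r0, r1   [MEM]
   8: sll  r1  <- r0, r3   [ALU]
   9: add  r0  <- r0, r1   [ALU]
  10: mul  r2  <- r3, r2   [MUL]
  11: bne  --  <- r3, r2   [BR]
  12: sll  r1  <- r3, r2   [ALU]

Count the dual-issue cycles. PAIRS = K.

  cy0 -> i0 (ld) no-port MEM/MEM
  cy1 -> i1 (ld) RAW r0
  cy2 -> i2&i3 (add/or) 2-wide
  cy3 -> i4 (ld) WAW r0
  cy4 -> i5 (or) RAW+WAW r0
  cy5 -> i6 (or) RAW r0
  cy6 -> i7&i8 (st/sll) 2-wide
  cy7 -> i9&i10 (add/mul) 2-wide
  cy8 -> i11&i12 (bne/sll) 2-wide

PAIRS = 4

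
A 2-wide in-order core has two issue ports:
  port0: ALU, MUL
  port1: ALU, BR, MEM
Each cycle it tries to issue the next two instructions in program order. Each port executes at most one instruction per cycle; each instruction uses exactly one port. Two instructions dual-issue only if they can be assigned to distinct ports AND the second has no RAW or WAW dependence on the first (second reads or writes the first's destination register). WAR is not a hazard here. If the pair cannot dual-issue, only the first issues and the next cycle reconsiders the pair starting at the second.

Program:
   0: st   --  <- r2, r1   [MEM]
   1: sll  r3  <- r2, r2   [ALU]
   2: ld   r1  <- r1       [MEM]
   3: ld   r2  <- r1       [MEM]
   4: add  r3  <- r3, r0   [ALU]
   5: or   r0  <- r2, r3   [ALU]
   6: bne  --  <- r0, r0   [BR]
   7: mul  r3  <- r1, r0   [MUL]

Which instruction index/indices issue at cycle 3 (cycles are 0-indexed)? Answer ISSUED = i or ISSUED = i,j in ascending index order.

ISSUED = 5

  cy0 -> i0/i1 (st;sll) 2-wide
  cy1 -> i2 (ld) no-port MEM/MEM
  cy2 -> i3/i4 (ld;add) 2-wide
  cy3 -> i5 (or) RAW r0
  cy4 -> i6/i7 (bne;mul) 2-wide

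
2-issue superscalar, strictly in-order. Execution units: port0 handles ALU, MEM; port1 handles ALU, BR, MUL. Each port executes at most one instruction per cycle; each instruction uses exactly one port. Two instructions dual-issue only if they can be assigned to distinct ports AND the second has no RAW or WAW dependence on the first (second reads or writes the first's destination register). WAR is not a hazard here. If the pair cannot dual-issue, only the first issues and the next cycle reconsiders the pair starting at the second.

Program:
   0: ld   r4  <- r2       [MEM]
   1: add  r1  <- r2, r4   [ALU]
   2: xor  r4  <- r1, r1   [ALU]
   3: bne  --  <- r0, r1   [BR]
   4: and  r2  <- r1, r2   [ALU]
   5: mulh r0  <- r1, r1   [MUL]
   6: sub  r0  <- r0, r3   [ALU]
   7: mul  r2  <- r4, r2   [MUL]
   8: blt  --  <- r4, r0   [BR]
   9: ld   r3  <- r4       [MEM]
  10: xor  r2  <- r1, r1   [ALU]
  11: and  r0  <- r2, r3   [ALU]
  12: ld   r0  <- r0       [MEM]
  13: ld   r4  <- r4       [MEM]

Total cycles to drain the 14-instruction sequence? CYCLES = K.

CYCLES = 10

t=0 i0:ld.MEM ; RAW r4
t=1 i1:add.ALU ; RAW r1
t=2 i2+i3:xor.ALU+bne.BR ; pair
t=3 i4+i5:and.ALU+mulh.MUL ; pair
t=4 i6+i7:sub.ALU+mul.MUL ; pair
t=5 i8+i9:blt.BR+ld.MEM ; pair
t=6 i10:xor.ALU ; RAW r2
t=7 i11:and.ALU ; RAW+WAW r0
t=8 i12:ld.MEM ; no-port MEM/MEM
t=9 i13:ld.MEM ; tail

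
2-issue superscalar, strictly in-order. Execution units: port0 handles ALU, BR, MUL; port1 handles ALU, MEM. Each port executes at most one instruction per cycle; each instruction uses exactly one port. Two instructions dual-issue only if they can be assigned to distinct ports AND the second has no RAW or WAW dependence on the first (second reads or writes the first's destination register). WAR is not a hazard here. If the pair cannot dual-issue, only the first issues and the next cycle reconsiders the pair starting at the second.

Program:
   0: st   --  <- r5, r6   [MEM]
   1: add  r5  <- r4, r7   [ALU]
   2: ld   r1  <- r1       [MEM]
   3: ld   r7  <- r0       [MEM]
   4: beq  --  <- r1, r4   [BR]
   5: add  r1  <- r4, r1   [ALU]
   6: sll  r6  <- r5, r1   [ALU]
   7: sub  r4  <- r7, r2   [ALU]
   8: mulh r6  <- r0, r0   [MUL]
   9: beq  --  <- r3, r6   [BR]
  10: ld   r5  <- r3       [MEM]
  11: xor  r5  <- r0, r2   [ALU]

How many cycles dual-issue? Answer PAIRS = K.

#0 head=0: st.MEM add.ALU i0&i1 dual
#1 head=2: ld.MEM i2 no-port MEM/MEM
#2 head=3: ld.MEM beq.BR i3&i4 dual
#3 head=5: add.ALU i5 RAW r1
#4 head=6: sll.ALU sub.ALU i6&i7 dual
#5 head=8: mulh.MUL i8 no-port MUL/BR
#6 head=9: beq.BR ld.MEM i9&i10 dual
#7 head=11: xor.ALU i11 tail

PAIRS = 4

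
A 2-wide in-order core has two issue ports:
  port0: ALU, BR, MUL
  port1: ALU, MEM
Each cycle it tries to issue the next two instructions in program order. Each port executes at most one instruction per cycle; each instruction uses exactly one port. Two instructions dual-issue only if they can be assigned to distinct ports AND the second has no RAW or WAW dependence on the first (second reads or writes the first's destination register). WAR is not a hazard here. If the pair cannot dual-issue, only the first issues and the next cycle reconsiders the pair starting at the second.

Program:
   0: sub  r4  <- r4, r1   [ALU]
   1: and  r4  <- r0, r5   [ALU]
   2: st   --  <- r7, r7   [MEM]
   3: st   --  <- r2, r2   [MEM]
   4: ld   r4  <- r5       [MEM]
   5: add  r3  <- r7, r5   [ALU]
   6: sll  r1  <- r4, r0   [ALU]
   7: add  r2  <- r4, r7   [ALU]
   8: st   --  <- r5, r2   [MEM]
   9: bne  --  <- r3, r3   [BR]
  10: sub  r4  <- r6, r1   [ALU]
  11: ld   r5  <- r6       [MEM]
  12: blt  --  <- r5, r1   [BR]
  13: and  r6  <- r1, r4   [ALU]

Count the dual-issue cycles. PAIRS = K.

t=0 i0:sub ; WAW r4
t=1 i1/i2:and st ; dual
t=2 i3:st ; no-port MEM/MEM
t=3 i4/i5:ld add ; dual
t=4 i6/i7:sll add ; dual
t=5 i8/i9:st bne ; dual
t=6 i10/i11:sub ld ; dual
t=7 i12/i13:blt and ; dual

PAIRS = 6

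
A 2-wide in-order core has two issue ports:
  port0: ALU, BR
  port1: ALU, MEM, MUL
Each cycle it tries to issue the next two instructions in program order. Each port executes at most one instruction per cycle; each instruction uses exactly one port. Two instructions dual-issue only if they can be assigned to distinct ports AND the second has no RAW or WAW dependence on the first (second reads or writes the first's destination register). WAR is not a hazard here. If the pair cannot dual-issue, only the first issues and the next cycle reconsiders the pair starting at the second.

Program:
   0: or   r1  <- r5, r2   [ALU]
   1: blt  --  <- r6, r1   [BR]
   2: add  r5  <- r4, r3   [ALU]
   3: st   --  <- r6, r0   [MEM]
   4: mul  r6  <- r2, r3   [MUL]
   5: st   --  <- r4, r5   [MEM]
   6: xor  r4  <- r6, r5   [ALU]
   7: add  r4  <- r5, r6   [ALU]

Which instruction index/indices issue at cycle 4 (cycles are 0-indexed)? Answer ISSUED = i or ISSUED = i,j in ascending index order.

ISSUED = 5,6

#0 head=0: or.ALU i0 RAW r1
#1 head=1: blt.BR+add.ALU i1+i2 pair
#2 head=3: st.MEM i3 no-port MEM/MUL
#3 head=4: mul.MUL i4 no-port MUL/MEM
#4 head=5: st.MEM+xor.ALU i5+i6 pair
#5 head=7: add.ALU i7 tail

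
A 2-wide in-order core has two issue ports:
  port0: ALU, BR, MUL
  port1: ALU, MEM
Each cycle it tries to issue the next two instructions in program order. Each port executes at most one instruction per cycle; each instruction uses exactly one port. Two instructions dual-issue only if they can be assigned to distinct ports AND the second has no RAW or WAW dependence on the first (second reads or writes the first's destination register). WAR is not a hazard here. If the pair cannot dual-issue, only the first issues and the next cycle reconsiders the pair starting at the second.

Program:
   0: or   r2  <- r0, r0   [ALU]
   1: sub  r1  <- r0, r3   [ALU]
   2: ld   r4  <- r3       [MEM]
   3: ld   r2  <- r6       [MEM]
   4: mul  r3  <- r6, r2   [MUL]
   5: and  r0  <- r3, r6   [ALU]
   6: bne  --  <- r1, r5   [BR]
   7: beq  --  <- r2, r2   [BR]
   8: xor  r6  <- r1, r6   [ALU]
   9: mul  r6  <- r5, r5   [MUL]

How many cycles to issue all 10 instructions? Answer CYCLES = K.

CYCLES = 7

t=0 i0/i1:or.ALU+sub.ALU ; dual
t=1 i2:ld.MEM ; no-port MEM/MEM
t=2 i3:ld.MEM ; RAW r2
t=3 i4:mul.MUL ; RAW r3
t=4 i5/i6:and.ALU+bne.BR ; dual
t=5 i7/i8:beq.BR+xor.ALU ; dual
t=6 i9:mul.MUL ; tail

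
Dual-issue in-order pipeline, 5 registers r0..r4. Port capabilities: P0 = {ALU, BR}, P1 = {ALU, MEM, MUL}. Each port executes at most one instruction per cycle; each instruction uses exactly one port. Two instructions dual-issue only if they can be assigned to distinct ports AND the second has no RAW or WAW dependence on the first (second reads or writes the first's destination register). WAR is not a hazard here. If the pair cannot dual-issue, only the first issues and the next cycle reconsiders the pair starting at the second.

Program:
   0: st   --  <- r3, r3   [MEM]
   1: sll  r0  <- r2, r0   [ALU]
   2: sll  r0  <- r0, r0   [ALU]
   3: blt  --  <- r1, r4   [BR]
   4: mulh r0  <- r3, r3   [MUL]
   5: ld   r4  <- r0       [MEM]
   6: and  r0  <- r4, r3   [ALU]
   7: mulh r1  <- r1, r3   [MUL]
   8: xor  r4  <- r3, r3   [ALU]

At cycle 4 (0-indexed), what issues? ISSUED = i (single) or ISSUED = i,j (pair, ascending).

#0 head=0: st;sll i0&i1 2-wide
#1 head=2: sll;blt i2&i3 2-wide
#2 head=4: mulh i4 no-port MUL/MEM
#3 head=5: ld i5 RAW r4
#4 head=6: and;mulh i6&i7 2-wide
#5 head=8: xor i8 tail

ISSUED = 6,7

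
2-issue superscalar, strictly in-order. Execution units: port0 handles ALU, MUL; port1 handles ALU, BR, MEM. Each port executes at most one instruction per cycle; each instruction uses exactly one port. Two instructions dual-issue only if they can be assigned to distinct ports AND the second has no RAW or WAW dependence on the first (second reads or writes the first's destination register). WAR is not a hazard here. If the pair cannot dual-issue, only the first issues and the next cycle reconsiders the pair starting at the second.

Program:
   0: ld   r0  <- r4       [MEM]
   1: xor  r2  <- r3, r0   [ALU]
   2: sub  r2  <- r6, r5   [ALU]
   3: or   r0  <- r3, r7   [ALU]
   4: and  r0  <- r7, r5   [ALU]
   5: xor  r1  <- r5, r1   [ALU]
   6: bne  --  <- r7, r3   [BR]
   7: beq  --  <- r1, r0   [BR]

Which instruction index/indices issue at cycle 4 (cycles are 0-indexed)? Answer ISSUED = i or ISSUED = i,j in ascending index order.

t=0 i0:ld.MEM ; RAW r0
t=1 i1:xor.ALU ; WAW r2
t=2 i2/i3:sub.ALU/or.ALU ; pair
t=3 i4/i5:and.ALU/xor.ALU ; pair
t=4 i6:bne.BR ; no-port BR/BR
t=5 i7:beq.BR ; tail

ISSUED = 6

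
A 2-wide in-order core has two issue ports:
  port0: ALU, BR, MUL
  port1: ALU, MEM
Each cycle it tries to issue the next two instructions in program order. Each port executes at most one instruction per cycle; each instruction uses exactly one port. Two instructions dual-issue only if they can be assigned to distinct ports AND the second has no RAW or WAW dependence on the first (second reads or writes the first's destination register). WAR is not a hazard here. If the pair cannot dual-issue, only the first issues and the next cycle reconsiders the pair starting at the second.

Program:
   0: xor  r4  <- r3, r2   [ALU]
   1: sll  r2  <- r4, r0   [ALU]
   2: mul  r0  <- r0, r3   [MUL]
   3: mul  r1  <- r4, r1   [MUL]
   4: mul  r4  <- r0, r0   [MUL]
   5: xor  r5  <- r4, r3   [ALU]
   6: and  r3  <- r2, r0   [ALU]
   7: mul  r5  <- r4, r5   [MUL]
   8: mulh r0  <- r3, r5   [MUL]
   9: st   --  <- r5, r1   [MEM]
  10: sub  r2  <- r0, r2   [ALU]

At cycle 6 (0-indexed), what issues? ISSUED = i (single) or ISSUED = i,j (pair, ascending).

ISSUED = 8,9

#0 head=0: xor.ALU i0 RAW r4
#1 head=1: sll.ALU;mul.MUL i1,i2 2-wide
#2 head=3: mul.MUL i3 no-port MUL/MUL
#3 head=4: mul.MUL i4 RAW r4
#4 head=5: xor.ALU;and.ALU i5,i6 2-wide
#5 head=7: mul.MUL i7 no-port MUL/MUL
#6 head=8: mulh.MUL;st.MEM i8,i9 2-wide
#7 head=10: sub.ALU i10 tail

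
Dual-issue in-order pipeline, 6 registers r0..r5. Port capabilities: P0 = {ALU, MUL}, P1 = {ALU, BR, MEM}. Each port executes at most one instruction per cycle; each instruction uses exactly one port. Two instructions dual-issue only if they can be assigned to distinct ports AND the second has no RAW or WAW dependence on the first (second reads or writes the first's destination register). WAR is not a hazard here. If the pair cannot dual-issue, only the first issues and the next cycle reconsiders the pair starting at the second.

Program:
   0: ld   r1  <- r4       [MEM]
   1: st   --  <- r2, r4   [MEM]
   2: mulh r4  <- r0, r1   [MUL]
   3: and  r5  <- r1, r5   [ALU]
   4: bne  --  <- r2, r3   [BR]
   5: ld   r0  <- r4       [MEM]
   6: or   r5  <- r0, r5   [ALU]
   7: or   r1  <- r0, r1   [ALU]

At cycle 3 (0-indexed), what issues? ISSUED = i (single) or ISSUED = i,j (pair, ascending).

[0] i0  ld.MEM  -- no-port MEM/MEM
[1] i1,i2  st.MEM/mulh.MUL  -- dual
[2] i3,i4  and.ALU/bne.BR  -- dual
[3] i5  ld.MEM  -- RAW r0
[4] i6,i7  or.ALU/or.ALU  -- dual

ISSUED = 5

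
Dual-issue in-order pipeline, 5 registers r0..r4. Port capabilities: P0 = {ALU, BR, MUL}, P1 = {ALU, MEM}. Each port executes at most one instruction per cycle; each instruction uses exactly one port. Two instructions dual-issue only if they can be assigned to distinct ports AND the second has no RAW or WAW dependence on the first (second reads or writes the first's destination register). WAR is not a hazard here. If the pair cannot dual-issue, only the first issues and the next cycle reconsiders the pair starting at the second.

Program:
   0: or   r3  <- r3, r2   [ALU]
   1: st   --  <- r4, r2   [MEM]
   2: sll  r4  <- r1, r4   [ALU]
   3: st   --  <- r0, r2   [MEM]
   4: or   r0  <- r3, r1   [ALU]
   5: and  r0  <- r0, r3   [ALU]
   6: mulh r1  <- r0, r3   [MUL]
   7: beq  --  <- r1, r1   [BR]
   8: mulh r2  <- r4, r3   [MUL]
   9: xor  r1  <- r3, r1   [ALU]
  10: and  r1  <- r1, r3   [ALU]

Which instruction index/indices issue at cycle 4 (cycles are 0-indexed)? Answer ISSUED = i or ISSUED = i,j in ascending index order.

ISSUED = 6

t=0 i0,i1:or st ; pair
t=1 i2,i3:sll st ; pair
t=2 i4:or ; RAW+WAW r0
t=3 i5:and ; RAW r0
t=4 i6:mulh ; no-port MUL/BR
t=5 i7:beq ; no-port BR/MUL
t=6 i8,i9:mulh xor ; pair
t=7 i10:and ; tail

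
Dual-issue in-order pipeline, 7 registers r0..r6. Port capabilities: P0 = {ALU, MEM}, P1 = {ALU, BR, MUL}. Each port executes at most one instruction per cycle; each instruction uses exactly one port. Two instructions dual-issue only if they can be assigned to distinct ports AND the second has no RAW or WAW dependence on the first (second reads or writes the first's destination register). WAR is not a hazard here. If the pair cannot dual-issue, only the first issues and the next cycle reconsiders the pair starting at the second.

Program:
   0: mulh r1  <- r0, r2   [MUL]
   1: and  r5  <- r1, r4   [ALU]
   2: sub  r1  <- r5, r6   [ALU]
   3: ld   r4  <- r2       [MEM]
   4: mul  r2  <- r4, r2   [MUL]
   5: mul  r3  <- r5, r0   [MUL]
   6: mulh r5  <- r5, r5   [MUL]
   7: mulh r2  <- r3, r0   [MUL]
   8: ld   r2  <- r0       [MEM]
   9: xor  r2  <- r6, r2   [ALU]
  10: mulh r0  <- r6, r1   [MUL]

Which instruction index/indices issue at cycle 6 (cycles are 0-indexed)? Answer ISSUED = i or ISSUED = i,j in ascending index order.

ISSUED = 7

c0: i0 mulh  RAW r1
c1: i1 and  RAW r5
c2: i2/i3 sub ld  2-wide
c3: i4 mul  no-port MUL/MUL
c4: i5 mul  no-port MUL/MUL
c5: i6 mulh  no-port MUL/MUL
c6: i7 mulh  WAW r2
c7: i8 ld  RAW+WAW r2
c8: i9/i10 xor mulh  2-wide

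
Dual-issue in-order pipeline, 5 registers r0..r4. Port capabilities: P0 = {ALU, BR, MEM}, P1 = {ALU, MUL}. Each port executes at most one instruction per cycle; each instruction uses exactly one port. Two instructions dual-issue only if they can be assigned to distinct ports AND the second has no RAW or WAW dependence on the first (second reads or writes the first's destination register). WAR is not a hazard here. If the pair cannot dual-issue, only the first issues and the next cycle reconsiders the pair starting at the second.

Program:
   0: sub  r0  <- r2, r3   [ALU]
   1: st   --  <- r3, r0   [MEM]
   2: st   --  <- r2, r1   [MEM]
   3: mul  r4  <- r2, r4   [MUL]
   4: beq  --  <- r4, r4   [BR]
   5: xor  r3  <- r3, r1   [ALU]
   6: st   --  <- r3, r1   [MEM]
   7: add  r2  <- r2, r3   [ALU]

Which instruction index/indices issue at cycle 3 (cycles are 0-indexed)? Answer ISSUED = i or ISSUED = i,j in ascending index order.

ISSUED = 4,5

c0: i0 sub.ALU  RAW r0
c1: i1 st.MEM  no-port MEM/MEM
c2: i2&i3 st.MEM mul.MUL  dual
c3: i4&i5 beq.BR xor.ALU  dual
c4: i6&i7 st.MEM add.ALU  dual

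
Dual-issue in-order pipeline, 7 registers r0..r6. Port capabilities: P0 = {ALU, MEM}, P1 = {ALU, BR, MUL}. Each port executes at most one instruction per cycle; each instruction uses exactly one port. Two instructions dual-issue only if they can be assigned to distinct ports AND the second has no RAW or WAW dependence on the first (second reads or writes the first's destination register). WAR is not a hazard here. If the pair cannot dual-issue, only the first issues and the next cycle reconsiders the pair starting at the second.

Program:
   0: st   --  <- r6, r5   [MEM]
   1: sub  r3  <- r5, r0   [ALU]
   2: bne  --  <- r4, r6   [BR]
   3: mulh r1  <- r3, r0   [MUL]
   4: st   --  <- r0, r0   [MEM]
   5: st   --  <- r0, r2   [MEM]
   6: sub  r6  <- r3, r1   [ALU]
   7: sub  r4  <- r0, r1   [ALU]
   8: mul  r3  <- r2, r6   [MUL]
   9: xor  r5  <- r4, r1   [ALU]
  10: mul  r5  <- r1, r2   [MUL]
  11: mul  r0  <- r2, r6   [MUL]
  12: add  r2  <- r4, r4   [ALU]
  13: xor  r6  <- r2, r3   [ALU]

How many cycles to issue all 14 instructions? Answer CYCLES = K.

c0: i0&i1 st.MEM+sub.ALU  dual
c1: i2 bne.BR  no-port BR/MUL
c2: i3&i4 mulh.MUL+st.MEM  dual
c3: i5&i6 st.MEM+sub.ALU  dual
c4: i7&i8 sub.ALU+mul.MUL  dual
c5: i9 xor.ALU  WAW r5
c6: i10 mul.MUL  no-port MUL/MUL
c7: i11&i12 mul.MUL+add.ALU  dual
c8: i13 xor.ALU  tail

CYCLES = 9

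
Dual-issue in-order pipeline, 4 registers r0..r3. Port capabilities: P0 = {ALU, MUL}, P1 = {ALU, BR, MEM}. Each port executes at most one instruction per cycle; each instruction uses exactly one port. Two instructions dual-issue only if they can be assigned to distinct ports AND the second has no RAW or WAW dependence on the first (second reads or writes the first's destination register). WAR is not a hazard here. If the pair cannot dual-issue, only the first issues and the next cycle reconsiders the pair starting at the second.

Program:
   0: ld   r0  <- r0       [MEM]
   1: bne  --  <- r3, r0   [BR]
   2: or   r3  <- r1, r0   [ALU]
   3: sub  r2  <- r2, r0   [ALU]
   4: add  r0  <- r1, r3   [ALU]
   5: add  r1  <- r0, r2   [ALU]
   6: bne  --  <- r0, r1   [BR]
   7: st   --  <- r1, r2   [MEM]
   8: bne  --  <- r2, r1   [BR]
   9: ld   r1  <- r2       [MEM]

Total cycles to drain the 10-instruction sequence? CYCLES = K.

CYCLES = 8

  cy0 -> i0 (ld.MEM) no-port MEM/BR
  cy1 -> i1/i2 (bne.BR+or.ALU) 2-wide
  cy2 -> i3/i4 (sub.ALU+add.ALU) 2-wide
  cy3 -> i5 (add.ALU) RAW r1
  cy4 -> i6 (bne.BR) no-port BR/MEM
  cy5 -> i7 (st.MEM) no-port MEM/BR
  cy6 -> i8 (bne.BR) no-port BR/MEM
  cy7 -> i9 (ld.MEM) tail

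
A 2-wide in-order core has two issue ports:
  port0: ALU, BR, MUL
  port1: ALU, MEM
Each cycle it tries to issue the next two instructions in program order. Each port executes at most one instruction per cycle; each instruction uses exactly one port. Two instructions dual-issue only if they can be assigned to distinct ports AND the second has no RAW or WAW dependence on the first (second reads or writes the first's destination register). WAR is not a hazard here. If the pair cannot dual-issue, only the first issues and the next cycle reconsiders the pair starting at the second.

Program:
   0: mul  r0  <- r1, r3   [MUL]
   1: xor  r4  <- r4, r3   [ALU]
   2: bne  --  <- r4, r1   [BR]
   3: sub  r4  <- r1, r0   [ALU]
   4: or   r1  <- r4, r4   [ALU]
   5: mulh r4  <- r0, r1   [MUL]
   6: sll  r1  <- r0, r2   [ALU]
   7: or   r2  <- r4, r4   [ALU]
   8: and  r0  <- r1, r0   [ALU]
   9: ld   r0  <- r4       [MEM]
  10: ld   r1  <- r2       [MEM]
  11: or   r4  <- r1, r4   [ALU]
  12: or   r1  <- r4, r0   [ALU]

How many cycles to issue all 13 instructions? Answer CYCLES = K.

t=0 i0,i1:mul.MUL xor.ALU ; 2-wide
t=1 i2,i3:bne.BR sub.ALU ; 2-wide
t=2 i4:or.ALU ; RAW r1
t=3 i5,i6:mulh.MUL sll.ALU ; 2-wide
t=4 i7,i8:or.ALU and.ALU ; 2-wide
t=5 i9:ld.MEM ; no-port MEM/MEM
t=6 i10:ld.MEM ; RAW r1
t=7 i11:or.ALU ; RAW r4
t=8 i12:or.ALU ; tail

CYCLES = 9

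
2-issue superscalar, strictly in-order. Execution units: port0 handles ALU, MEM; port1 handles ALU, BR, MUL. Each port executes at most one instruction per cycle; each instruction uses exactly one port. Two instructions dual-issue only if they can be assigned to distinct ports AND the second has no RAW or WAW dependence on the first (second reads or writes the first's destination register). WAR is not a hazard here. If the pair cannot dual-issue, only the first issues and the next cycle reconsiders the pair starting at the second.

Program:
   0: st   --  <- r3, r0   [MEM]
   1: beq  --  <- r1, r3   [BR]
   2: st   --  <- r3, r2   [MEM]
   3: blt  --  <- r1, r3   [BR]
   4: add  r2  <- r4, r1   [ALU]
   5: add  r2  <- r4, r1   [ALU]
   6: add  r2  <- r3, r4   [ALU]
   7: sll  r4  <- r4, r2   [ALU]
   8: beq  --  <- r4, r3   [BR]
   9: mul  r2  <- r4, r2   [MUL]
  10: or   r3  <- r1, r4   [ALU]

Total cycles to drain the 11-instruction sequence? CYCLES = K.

[0] i0&i1  st.MEM/beq.BR  -- 2-wide
[1] i2&i3  st.MEM/blt.BR  -- 2-wide
[2] i4  add.ALU  -- WAW r2
[3] i5  add.ALU  -- WAW r2
[4] i6  add.ALU  -- RAW r2
[5] i7  sll.ALU  -- RAW r4
[6] i8  beq.BR  -- no-port BR/MUL
[7] i9&i10  mul.MUL/or.ALU  -- 2-wide

CYCLES = 8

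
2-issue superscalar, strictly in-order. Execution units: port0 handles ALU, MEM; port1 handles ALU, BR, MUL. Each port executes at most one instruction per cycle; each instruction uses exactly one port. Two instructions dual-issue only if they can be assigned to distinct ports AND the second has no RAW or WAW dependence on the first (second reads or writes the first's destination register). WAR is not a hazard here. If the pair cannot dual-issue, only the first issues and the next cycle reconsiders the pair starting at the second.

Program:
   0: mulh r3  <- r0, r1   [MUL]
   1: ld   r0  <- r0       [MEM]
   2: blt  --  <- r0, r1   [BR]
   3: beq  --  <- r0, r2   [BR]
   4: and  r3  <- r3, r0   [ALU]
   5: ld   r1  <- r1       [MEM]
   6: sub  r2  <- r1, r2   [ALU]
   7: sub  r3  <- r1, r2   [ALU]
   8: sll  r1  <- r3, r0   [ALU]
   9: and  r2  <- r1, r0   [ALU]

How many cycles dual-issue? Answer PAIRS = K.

PAIRS = 2

0. mulh.MUL/ld.MEM @i0/i1  | 2-wide
1. blt.BR @i2  | no-port BR/BR
2. beq.BR/and.ALU @i3/i4  | 2-wide
3. ld.MEM @i5  | RAW r1
4. sub.ALU @i6  | RAW r2
5. sub.ALU @i7  | RAW r3
6. sll.ALU @i8  | RAW r1
7. and.ALU @i9  | tail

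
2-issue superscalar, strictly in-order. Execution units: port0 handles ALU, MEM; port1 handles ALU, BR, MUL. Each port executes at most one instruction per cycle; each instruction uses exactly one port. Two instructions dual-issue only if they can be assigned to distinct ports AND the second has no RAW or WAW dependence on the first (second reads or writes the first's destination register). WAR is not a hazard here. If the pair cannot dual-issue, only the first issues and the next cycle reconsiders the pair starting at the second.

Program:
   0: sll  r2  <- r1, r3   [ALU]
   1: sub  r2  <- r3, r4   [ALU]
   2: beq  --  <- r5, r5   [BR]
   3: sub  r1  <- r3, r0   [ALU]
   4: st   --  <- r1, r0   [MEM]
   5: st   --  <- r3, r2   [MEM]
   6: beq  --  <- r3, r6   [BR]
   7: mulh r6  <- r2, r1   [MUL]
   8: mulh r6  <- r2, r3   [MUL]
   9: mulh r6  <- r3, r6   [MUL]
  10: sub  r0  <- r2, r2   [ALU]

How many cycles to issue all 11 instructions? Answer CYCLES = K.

CYCLES = 8

t=0 i0:sll ; WAW r2
t=1 i1&i2:sub;beq ; 2-wide
t=2 i3:sub ; RAW r1
t=3 i4:st ; no-port MEM/MEM
t=4 i5&i6:st;beq ; 2-wide
t=5 i7:mulh ; no-port MUL/MUL
t=6 i8:mulh ; no-port MUL/MUL
t=7 i9&i10:mulh;sub ; 2-wide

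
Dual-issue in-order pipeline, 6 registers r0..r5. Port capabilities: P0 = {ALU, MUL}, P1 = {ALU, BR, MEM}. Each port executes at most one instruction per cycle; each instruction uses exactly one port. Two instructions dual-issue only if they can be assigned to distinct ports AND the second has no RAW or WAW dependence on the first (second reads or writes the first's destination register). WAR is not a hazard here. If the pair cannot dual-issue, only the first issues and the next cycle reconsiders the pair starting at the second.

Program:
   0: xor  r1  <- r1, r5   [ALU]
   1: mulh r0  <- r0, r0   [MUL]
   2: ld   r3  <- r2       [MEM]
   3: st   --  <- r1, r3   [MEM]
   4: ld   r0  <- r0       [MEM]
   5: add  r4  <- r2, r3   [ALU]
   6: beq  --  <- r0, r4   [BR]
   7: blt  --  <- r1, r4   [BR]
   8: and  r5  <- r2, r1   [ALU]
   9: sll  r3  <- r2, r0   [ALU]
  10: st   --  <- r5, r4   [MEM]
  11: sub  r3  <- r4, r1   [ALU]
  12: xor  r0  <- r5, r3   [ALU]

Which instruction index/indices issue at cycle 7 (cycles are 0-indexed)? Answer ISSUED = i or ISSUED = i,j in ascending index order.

ISSUED = 11

c0: i0/i1 xor.ALU/mulh.MUL  2-wide
c1: i2 ld.MEM  no-port MEM/MEM
c2: i3 st.MEM  no-port MEM/MEM
c3: i4/i5 ld.MEM/add.ALU  2-wide
c4: i6 beq.BR  no-port BR/BR
c5: i7/i8 blt.BR/and.ALU  2-wide
c6: i9/i10 sll.ALU/st.MEM  2-wide
c7: i11 sub.ALU  RAW r3
c8: i12 xor.ALU  tail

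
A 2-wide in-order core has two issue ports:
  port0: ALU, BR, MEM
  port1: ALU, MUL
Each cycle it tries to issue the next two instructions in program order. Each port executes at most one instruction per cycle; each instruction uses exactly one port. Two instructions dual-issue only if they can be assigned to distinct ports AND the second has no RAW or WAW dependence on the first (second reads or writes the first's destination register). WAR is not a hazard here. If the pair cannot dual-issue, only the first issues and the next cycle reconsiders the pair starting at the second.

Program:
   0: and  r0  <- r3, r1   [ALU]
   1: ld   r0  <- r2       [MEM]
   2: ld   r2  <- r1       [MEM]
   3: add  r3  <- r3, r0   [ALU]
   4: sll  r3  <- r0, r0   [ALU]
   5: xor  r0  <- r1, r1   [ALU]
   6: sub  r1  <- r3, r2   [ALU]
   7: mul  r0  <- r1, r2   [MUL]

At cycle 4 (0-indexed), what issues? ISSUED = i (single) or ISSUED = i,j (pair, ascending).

#0 head=0: and.ALU i0 WAW r0
#1 head=1: ld.MEM i1 no-port MEM/MEM
#2 head=2: ld.MEM;add.ALU i2,i3 pair
#3 head=4: sll.ALU;xor.ALU i4,i5 pair
#4 head=6: sub.ALU i6 RAW r1
#5 head=7: mul.MUL i7 tail

ISSUED = 6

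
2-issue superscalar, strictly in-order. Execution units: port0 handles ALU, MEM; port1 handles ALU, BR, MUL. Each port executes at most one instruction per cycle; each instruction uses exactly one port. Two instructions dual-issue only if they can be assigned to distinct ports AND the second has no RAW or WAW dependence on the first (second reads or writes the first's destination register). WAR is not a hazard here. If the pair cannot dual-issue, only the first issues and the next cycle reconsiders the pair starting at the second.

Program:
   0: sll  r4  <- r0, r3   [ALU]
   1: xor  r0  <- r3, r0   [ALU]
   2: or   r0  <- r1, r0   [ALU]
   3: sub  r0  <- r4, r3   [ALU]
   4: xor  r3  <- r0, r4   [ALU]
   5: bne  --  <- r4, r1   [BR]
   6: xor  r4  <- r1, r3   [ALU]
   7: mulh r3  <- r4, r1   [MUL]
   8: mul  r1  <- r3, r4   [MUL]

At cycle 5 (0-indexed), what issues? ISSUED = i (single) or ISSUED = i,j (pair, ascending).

ISSUED = 7

c0: i0+i1 sll+xor  2-wide
c1: i2 or  WAW r0
c2: i3 sub  RAW r0
c3: i4+i5 xor+bne  2-wide
c4: i6 xor  RAW r4
c5: i7 mulh  no-port MUL/MUL
c6: i8 mul  tail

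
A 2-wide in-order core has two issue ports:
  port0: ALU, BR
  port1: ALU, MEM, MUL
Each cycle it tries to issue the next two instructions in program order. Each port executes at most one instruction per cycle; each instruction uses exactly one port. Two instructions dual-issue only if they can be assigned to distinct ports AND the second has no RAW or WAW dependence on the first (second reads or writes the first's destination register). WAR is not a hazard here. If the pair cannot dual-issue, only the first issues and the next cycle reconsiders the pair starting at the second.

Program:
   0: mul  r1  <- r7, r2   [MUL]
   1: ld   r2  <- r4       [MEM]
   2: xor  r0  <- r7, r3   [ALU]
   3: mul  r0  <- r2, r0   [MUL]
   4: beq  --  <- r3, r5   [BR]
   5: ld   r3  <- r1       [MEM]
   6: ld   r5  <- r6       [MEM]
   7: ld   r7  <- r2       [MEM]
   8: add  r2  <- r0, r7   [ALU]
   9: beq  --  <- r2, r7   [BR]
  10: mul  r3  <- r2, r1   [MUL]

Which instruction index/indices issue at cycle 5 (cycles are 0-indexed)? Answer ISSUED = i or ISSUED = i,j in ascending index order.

  cy0 -> i0 (mul) no-port MUL/MEM
  cy1 -> i1,i2 (ld xor) dual
  cy2 -> i3,i4 (mul beq) dual
  cy3 -> i5 (ld) no-port MEM/MEM
  cy4 -> i6 (ld) no-port MEM/MEM
  cy5 -> i7 (ld) RAW r7
  cy6 -> i8 (add) RAW r2
  cy7 -> i9,i10 (beq mul) dual

ISSUED = 7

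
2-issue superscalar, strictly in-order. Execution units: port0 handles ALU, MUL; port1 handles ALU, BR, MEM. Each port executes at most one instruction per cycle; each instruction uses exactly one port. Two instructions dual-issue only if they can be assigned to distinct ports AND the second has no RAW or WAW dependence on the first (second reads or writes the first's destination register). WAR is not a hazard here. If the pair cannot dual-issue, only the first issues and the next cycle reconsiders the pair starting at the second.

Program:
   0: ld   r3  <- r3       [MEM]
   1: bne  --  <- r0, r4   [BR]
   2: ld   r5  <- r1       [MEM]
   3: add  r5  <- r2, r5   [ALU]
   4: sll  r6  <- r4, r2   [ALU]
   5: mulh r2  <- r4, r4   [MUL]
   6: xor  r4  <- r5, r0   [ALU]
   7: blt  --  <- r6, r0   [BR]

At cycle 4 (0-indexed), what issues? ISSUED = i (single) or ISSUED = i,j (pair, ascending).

ISSUED = 5,6

0. ld.MEM @i0  | no-port MEM/BR
1. bne.BR @i1  | no-port BR/MEM
2. ld.MEM @i2  | RAW+WAW r5
3. add.ALU;sll.ALU @i3&i4  | pair
4. mulh.MUL;xor.ALU @i5&i6  | pair
5. blt.BR @i7  | tail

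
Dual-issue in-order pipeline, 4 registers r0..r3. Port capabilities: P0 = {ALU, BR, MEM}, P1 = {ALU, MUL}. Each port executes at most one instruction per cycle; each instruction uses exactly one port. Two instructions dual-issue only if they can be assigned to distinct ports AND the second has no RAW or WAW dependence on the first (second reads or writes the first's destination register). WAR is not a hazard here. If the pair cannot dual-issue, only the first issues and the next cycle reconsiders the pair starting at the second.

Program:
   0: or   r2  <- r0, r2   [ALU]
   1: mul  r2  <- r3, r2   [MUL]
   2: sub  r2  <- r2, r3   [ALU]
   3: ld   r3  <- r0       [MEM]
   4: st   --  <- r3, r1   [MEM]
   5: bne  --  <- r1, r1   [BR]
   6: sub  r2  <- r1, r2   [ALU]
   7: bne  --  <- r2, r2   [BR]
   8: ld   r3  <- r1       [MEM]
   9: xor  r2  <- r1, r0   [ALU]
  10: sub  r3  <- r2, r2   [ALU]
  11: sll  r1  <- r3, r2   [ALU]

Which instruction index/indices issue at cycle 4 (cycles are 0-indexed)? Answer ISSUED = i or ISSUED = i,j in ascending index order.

ISSUED = 5,6

0. or.ALU @i0  | RAW+WAW r2
1. mul.MUL @i1  | RAW+WAW r2
2. sub.ALU ld.MEM @i2&i3  | 2-wide
3. st.MEM @i4  | no-port MEM/BR
4. bne.BR sub.ALU @i5&i6  | 2-wide
5. bne.BR @i7  | no-port BR/MEM
6. ld.MEM xor.ALU @i8&i9  | 2-wide
7. sub.ALU @i10  | RAW r3
8. sll.ALU @i11  | tail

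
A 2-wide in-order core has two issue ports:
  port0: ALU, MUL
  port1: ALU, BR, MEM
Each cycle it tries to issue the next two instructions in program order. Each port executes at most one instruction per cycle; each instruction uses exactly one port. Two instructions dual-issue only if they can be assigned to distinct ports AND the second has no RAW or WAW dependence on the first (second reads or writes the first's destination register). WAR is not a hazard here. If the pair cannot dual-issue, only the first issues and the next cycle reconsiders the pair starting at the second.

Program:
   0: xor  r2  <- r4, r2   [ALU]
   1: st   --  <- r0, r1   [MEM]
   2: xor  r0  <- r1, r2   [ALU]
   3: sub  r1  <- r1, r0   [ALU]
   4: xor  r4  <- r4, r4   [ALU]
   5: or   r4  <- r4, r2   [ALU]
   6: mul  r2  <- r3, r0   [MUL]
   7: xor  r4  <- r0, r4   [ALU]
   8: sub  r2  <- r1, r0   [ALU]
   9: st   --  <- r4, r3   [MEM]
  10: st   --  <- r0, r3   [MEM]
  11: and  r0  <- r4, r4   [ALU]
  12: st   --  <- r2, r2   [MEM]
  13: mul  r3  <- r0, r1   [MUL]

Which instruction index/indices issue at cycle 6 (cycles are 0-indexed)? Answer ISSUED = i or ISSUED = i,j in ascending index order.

ISSUED = 10,11

  cy0 -> i0,i1 (xor st) pair
  cy1 -> i2 (xor) RAW r0
  cy2 -> i3,i4 (sub xor) pair
  cy3 -> i5,i6 (or mul) pair
  cy4 -> i7,i8 (xor sub) pair
  cy5 -> i9 (st) no-port MEM/MEM
  cy6 -> i10,i11 (st and) pair
  cy7 -> i12,i13 (st mul) pair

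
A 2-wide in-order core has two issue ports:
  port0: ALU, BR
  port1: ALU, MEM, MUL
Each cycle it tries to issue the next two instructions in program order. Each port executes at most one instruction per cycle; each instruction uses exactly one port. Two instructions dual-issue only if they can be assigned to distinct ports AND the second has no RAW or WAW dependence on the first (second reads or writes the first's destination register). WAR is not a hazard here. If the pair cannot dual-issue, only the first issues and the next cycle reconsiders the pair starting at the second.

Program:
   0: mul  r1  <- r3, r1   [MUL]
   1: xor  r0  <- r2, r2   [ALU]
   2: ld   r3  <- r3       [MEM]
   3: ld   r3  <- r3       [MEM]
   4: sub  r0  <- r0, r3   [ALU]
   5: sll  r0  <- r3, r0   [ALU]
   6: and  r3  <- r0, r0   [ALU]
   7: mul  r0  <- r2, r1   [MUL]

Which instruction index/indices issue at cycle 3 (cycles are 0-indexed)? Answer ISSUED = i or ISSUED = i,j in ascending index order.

ISSUED = 4

[0] i0/i1  mul/xor  -- dual
[1] i2  ld  -- no-port MEM/MEM
[2] i3  ld  -- RAW r3
[3] i4  sub  -- RAW+WAW r0
[4] i5  sll  -- RAW r0
[5] i6/i7  and/mul  -- dual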